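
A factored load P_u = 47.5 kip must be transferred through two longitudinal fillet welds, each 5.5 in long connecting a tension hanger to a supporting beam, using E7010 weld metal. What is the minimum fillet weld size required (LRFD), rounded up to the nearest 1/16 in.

w = 1/4 in

E70XX → F_EXX = 70 ksi.
Total weld length L = 11 in.
Required throat t_e = P_u / (φ × 0.6 F_EXX × L) = 47.5 / (0.75 × 0.6 × 70 × 11) = 0.1371 in.
Required leg w = t_e / 0.707 = 0.1939 in → use 1/4 in.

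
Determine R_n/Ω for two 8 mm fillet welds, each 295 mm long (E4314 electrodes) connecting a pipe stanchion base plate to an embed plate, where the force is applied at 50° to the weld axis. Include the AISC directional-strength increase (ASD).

E43XX → F_EXX = 430 MPa.
t_e = 0.707 × 8 = 5.656 mm; A_we = 5.656 × 590 = 3337 mm².
Directional factor: 1.0 + 0.5 sin^1.5(50°) = 1.335.
F_nw = 0.6 × 430 × 1.335 = 344.5 MPa.
R_n/Ω = (344.5 × 3337) / 2.0 × 10⁻³ = 574.8 kN.

R_n/Ω ≈ 575 kN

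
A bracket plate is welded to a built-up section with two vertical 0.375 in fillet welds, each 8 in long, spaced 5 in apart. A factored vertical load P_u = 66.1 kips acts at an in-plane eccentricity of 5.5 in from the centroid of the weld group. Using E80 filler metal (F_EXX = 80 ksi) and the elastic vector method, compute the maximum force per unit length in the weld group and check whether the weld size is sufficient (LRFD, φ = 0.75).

f_max ≈ 12 kip/in; NOT adequate

Total weld length L_w = 16 in. Treat welds as unit-width lines.
Polar moment about centroid: J = 2[d³/12 + d(b/2)²] = 2[8³/12 + 8×2.5²] = 185.3 in³.
Direct shear f_v = P/L_w = 66.1 / 16 = 4.131 kip/in (vertical).
Torsion M = P·e = 66.1 × 5.5 = 363.55 kip·in.
Critical point at (x, y) = (2.5, 4) from centroid. f_tx = M·y/J = 7.846 kip/in; f_ty = M·x/J = 4.904 kip/in.
Resultant f_max = √[f_tx² + (f_v + f_ty)²] = √[7.846² + (4.131 + 4.904)²] = 11.97 kip/in.
Capacity per unit length: φr_n = 0.75 × 0.6 × 80 × (0.707 × 0.375) = 9.544 kip/in.
11.97 > 9.544 → NOT adequate.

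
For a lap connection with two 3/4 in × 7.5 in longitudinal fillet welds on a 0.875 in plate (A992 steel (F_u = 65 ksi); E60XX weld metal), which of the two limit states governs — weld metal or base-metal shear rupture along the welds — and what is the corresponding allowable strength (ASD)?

E60XX → F_EXX = 60 ksi.
t_e = 0.707 × 0.75 = 0.5302 in; L = 15 in.
Weld metal: R_n/Ω = (1/2.0) × 0.6 × 60 × 0.5302 × 15 = 143.2 kip.
Base metal (shear rupture): R_n/Ω = (1/2.0) × 0.6 × 65 × 0.875 × 15 = 255.9 kip.
Governing: weld metal.

R_n/Ω ≈ 143 kip (weld metal governs)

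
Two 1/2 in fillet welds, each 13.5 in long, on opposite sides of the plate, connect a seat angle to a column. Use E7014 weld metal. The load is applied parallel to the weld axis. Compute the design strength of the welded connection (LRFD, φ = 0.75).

φR_n ≈ 301 kip

E70XX → F_EXX = 70 ksi.
Effective throat t_e = 0.707 × 0.5 = 0.3535 in.
Total length L = 27 in; A_we = 0.3535 × 27 = 9.544 in².
F_nw = 0.6 F_EXX = 0.6 × 70 = 42 ksi.
φR_n = 0.75 × 42 × 9.544 = 300.7 kip.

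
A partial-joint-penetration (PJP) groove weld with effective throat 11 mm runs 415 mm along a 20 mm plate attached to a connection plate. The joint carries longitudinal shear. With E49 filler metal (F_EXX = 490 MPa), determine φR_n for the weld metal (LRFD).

φR_n ≈ 1010 kN

Effective throat (given) t_e = 11 mm.
A_we = 11 × 415 = 4565 mm².
F_nw = 0.6 F_EXX = 294 MPa.
φR_n = 0.75 × 294 × 4565 × 10⁻³ = 1007 kN.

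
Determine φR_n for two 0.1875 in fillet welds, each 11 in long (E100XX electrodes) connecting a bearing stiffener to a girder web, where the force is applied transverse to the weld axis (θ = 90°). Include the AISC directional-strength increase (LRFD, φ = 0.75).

E100XX → F_EXX = 100 ksi.
t_e = 0.707 × 0.1875 = 0.1326 in; A_we = 0.1326 × 22 = 2.916 in².
Directional factor: 1.0 + 0.5 sin^1.5(90°) = 1.5.
F_nw = 0.6 × 100 × 1.5 = 90 ksi.
φR_n = 0.75 × 90 × 2.916 = 196.9 kip.

φR_n ≈ 197 kip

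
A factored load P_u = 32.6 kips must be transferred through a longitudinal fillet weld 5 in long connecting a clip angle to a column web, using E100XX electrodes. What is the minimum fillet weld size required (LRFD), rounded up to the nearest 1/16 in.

w = 1/4 in

E100XX → F_EXX = 100 ksi.
Total weld length L = 5 in.
Required throat t_e = P_u / (φ × 0.6 F_EXX × L) = 32.6 / (0.75 × 0.6 × 100 × 5) = 0.1449 in.
Required leg w = t_e / 0.707 = 0.2049 in → use 1/4 in.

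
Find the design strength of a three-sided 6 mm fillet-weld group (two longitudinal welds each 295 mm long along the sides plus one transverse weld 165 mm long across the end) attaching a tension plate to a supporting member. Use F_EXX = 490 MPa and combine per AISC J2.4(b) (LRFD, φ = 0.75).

t_e = 0.707 × 6 = 4.242 mm.
R_nwl = 0.6 × 490 × 4.242 × 590 × 10⁻³ = 735.8 kN (longitudinal, 2 welds).
R_nwt = 0.6 × 490 × 4.242 × 165 × 10⁻³ = 205.8 kN (transverse, base value).
(i) R_nwl + R_nwt = 941.6 kN; (ii) 0.85 R_nwl + 1.5 R_nwt = 934.1 kN.
R_n = max = 941.6 kN [governs: (i)]; φR_n = 706.2 kN.

φR_n ≈ 706 kN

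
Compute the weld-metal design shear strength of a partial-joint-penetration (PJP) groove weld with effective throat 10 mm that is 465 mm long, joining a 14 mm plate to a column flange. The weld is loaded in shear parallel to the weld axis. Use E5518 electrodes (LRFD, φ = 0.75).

E55XX → F_EXX = 550 MPa.
Effective throat (given) t_e = 10 mm.
A_we = 10 × 465 = 4650 mm².
F_nw = 0.6 F_EXX = 330 MPa.
φR_n = 0.75 × 330 × 4650 × 10⁻³ = 1151 kN.

φR_n ≈ 1150 kN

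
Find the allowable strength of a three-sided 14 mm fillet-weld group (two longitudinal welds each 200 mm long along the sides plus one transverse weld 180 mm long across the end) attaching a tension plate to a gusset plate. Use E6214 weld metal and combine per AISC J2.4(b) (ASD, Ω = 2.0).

R_n/Ω ≈ 1120 kN

E62XX → F_EXX = 620 MPa.
t_e = 0.707 × 14 = 9.898 mm.
R_nwl = 0.6 × 620 × 9.898 × 400 × 10⁻³ = 1473 kN (longitudinal, 2 welds).
R_nwt = 0.6 × 620 × 9.898 × 180 × 10⁻³ = 662.8 kN (transverse, base value).
(i) R_nwl + R_nwt = 2136 kN; (ii) 0.85 R_nwl + 1.5 R_nwt = 2246 kN.
R_n = max = 2246 kN [governs: (ii)]; R_n/Ω = 1123 kN.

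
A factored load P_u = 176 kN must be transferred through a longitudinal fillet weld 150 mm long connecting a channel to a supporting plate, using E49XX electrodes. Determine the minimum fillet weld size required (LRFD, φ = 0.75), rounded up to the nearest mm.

w = 8 mm

E49XX → F_EXX = 490 MPa.
Total weld length L = 150 mm.
Required throat t_e = P_u / (φ × 0.6 F_EXX × L) = 176 / (0.75 × 0.6 × 490 × 150 × 10⁻³) = 5.321 mm.
Required leg w = t_e / 0.707 = 7.527 mm → use 8 mm.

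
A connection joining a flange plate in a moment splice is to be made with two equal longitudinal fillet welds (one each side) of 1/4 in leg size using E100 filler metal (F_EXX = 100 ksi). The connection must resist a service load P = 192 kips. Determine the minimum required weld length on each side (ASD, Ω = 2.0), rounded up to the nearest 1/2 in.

L = 18.5 in on each side

Throat t_e = 0.707 × 0.25 = 0.1767 in.
r_n/Ω = (0.6 × 100 × 0.1767) / 2.0 = 5.302 kip/in.
L_req = P / (r_n/Ω) = 192 / 5.302 = 36.21 in total.
Per side: 36.21 / 2 = 18.1 in.
Round up → use L = 18.5 in on each side.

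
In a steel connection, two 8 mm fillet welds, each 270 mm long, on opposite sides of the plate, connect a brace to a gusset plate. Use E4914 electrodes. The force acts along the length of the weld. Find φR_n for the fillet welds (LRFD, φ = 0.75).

φR_n ≈ 673 kN

E49XX → F_EXX = 490 MPa.
Effective throat t_e = 0.707 × 8 = 5.656 mm.
Total length L = 540 mm; A_we = 5.656 × 540 = 3054 mm².
F_nw = 0.6 F_EXX = 0.6 × 490 = 294 MPa.
φR_n = 0.75 × 294 × 3054 × 10⁻³ = 673.5 kN.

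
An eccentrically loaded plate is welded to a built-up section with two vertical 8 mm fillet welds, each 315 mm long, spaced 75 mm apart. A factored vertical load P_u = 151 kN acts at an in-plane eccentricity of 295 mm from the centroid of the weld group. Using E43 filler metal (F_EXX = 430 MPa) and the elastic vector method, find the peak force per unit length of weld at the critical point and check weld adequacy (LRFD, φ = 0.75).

f_max ≈ 1260 N/mm; NOT adequate

Total weld length L_w = 630 mm. Treat welds as unit-width lines.
Polar moment about centroid: J = 2[d³/12 + d(b/2)²] = 2[315³/12 + 315×37.5²] = 6095000 mm³.
Direct shear f_v = P/L_w = 151×10³ / 630 = 239.7 N/mm (vertical).
Torsion M = P·e = 151×10³ × 295 = 44545000 N·mm.
Critical point at (x, y) = (37.5, 157.5) from centroid. f_tx = M·y/J = 1151 N/mm; f_ty = M·x/J = 274.1 N/mm.
Resultant f_max = √[f_tx² + (f_v + f_ty)²] = √[1151² + (239.7 + 274.1)²] = 1260 N/mm.
Capacity per unit length: φr_n = 0.75 × 0.6 × 430 × (0.707 × 8) = 1094 N/mm.
1260 > 1094 → NOT adequate.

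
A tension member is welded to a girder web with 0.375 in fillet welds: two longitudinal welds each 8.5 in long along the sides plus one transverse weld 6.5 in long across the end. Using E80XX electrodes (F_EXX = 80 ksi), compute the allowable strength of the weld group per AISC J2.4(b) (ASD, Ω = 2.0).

R_n/Ω ≈ 154 kip

t_e = 0.707 × 0.375 = 0.2651 in.
R_nwl = 0.6 × 80 × 0.2651 × 17 = 216.3 kip (longitudinal, 2 welds).
R_nwt = 0.6 × 80 × 0.2651 × 6.5 = 82.72 kip (transverse, base value).
(i) R_nwl + R_nwt = 299.1 kip; (ii) 0.85 R_nwl + 1.5 R_nwt = 308 kip.
R_n = max = 308 kip [governs: (ii)]; R_n/Ω = 154 kip.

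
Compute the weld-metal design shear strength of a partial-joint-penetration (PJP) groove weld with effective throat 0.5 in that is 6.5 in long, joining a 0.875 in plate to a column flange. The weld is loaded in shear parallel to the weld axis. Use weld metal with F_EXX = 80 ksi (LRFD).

φR_n ≈ 117 kips

Effective throat (given) t_e = 0.5 in.
A_we = 0.5 × 6.5 = 3.25 in².
F_nw = 0.6 F_EXX = 48 ksi.
φR_n = 0.75 × 48 × 3.25 = 117 kips.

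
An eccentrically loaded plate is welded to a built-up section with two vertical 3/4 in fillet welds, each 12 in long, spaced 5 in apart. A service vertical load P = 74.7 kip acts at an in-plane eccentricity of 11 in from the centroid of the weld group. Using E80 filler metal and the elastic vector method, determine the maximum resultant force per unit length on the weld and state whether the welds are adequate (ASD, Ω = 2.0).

f_max ≈ 13.7 kip/in; NOT adequate

E80XX → F_EXX = 80 ksi.
Total weld length L_w = 24 in. Treat welds as unit-width lines.
Polar moment about centroid: J = 2[d³/12 + d(b/2)²] = 2[12³/12 + 12×2.5²] = 438 in³.
Direct shear f_v = P/L_w = 74.7 / 24 = 3.113 kip/in (vertical).
Torsion M = P·e = 74.7 × 11 = 821.7 kip·in.
Critical point at (x, y) = (2.5, 6) from centroid. f_tx = M·y/J = 11.26 kip/in; f_ty = M·x/J = 4.69 kip/in.
Resultant f_max = √[f_tx² + (f_v + f_ty)²] = √[11.26² + (3.113 + 4.69)²] = 13.7 kip/in.
Capacity per unit length: r_n/Ω = (1/2.0) × 0.6 × 80 × (0.707 × 0.75) = 12.73 kip/in.
13.7 > 12.73 → NOT adequate.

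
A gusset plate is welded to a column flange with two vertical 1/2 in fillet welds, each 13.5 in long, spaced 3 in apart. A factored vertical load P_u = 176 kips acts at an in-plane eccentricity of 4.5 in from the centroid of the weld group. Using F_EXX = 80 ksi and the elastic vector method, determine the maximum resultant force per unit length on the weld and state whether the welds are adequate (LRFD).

f_max ≈ 14.5 kip/in; NOT adequate

Total weld length L_w = 27 in. Treat welds as unit-width lines.
Polar moment about centroid: J = 2[d³/12 + d(b/2)²] = 2[13.5³/12 + 13.5×1.5²] = 470.8 in³.
Direct shear f_v = P/L_w = 176 / 27 = 6.519 kip/in (vertical).
Torsion M = P·e = 176 × 4.5 = 792 kip·in.
Critical point at (x, y) = (1.5, 6.75) from centroid. f_tx = M·y/J = 11.35 kip/in; f_ty = M·x/J = 2.523 kip/in.
Resultant f_max = √[f_tx² + (f_v + f_ty)²] = √[11.35² + (6.519 + 2.523)²] = 14.52 kip/in.
Capacity per unit length: φr_n = 0.75 × 0.6 × 80 × (0.707 × 0.5) = 12.73 kip/in.
14.52 > 12.73 → NOT adequate.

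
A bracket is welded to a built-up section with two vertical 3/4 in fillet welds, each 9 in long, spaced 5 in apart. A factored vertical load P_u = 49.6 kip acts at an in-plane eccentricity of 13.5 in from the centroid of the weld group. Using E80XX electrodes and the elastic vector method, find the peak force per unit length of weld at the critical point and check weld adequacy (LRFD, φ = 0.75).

f_max ≈ 16.2 kip/in; adequate

E80XX → F_EXX = 80 ksi.
Total weld length L_w = 18 in. Treat welds as unit-width lines.
Polar moment about centroid: J = 2[d³/12 + d(b/2)²] = 2[9³/12 + 9×2.5²] = 234 in³.
Direct shear f_v = P/L_w = 49.6 / 18 = 2.756 kip/in (vertical).
Torsion M = P·e = 49.6 × 13.5 = 669.6 kip·in.
Critical point at (x, y) = (2.5, 4.5) from centroid. f_tx = M·y/J = 12.88 kip/in; f_ty = M·x/J = 7.154 kip/in.
Resultant f_max = √[f_tx² + (f_v + f_ty)²] = √[12.88² + (2.756 + 7.154)²] = 16.25 kip/in.
Capacity per unit length: φr_n = 0.75 × 0.6 × 80 × (0.707 × 0.75) = 19.09 kip/in.
16.25 ≤ 19.09 → adequate.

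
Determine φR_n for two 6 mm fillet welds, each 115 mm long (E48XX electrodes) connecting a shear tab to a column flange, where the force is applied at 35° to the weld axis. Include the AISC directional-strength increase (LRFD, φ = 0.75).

φR_n ≈ 257 kN

E48XX → F_EXX = 480 MPa.
t_e = 0.707 × 6 = 4.242 mm; A_we = 4.242 × 230 = 975.7 mm².
Directional factor: 1.0 + 0.5 sin^1.5(35°) = 1.217.
F_nw = 0.6 × 480 × 1.217 = 350.6 MPa.
φR_n = 0.75 × 350.6 × 975.7 × 10⁻³ = 256.5 kN.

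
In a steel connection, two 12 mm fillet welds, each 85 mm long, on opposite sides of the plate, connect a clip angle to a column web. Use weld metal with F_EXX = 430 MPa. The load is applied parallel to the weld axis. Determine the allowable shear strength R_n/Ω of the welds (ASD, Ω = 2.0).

Effective throat t_e = 0.707 × 12 = 8.484 mm.
Total length L = 170 mm; A_we = 8.484 × 170 = 1442 mm².
F_nw = 0.6 F_EXX = 0.6 × 430 = 258 MPa.
R_n = 258 × 1442 × 10⁻³ = 372.1 kN; R_n/Ω = 372.1/2.0 = 186.1 kN.

R_n/Ω ≈ 186 kN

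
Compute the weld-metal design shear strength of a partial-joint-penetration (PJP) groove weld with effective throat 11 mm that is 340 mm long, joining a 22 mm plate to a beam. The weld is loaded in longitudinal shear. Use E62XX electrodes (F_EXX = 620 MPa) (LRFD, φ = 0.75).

Effective throat (given) t_e = 11 mm.
A_we = 11 × 340 = 3740 mm².
F_nw = 0.6 F_EXX = 372 MPa.
φR_n = 0.75 × 372 × 3740 × 10⁻³ = 1043 kN.

φR_n ≈ 1040 kN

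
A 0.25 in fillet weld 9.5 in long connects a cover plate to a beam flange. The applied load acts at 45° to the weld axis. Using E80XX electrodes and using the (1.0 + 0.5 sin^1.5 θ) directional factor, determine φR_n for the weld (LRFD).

E80XX → F_EXX = 80 ksi.
t_e = 0.707 × 0.25 = 0.1767 in; A_we = 0.1767 × 9.5 = 1.679 in².
Directional factor: 1.0 + 0.5 sin^1.5(45°) = 1.297.
F_nw = 0.6 × 80 × 1.297 = 62.27 ksi.
φR_n = 0.75 × 62.27 × 1.679 = 78.42 kip.

φR_n ≈ 78.4 kip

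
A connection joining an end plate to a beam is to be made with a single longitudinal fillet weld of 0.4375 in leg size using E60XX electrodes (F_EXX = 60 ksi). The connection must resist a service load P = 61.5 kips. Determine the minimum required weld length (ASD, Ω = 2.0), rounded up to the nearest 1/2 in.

Throat t_e = 0.707 × 0.4375 = 0.3093 in.
r_n/Ω = (0.6 × 60 × 0.3093) / 2.0 = 5.568 kip/in.
L_req = P / (r_n/Ω) = 61.5 / 5.568 = 11.05 in total.
Round up → use L = 11.5 in.

L = 11.5 in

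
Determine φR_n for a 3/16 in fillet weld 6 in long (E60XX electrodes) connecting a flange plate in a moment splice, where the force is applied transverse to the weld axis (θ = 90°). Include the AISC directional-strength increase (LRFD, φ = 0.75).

E60XX → F_EXX = 60 ksi.
t_e = 0.707 × 0.1875 = 0.1326 in; A_we = 0.1326 × 6 = 0.7954 in².
Directional factor: 1.0 + 0.5 sin^1.5(90°) = 1.5.
F_nw = 0.6 × 60 × 1.5 = 54 ksi.
φR_n = 0.75 × 54 × 0.7954 = 32.21 kips.

φR_n ≈ 32.2 kips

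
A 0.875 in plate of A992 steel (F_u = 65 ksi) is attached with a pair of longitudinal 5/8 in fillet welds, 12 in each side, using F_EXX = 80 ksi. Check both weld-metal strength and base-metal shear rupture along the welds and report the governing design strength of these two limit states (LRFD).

φR_n ≈ 382 kip (weld metal governs)

t_e = 0.707 × 0.625 = 0.4419 in; L = 24 in.
Weld metal: φR_n = 0.75 × 0.6 × 80 × 0.4419 × 24 = 381.8 kip.
Base metal (shear rupture): φR_n = 0.75 × 0.6 × 65 × 0.875 × 24 = 614.2 kip.
Governing: weld metal.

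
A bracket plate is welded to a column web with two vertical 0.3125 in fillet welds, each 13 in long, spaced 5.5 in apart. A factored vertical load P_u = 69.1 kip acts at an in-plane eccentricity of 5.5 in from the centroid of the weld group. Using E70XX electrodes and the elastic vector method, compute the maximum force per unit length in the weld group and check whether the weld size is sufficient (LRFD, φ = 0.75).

E70XX → F_EXX = 70 ksi.
Total weld length L_w = 26 in. Treat welds as unit-width lines.
Polar moment about centroid: J = 2[d³/12 + d(b/2)²] = 2[13³/12 + 13×2.75²] = 562.8 in³.
Direct shear f_v = P/L_w = 69.1 / 26 = 2.658 kip/in (vertical).
Torsion M = P·e = 69.1 × 5.5 = 380.05 kip·in.
Critical point at (x, y) = (2.75, 6.5) from centroid. f_tx = M·y/J = 4.389 kip/in; f_ty = M·x/J = 1.857 kip/in.
Resultant f_max = √[f_tx² + (f_v + f_ty)²] = √[4.389² + (2.658 + 1.857)²] = 6.297 kip/in.
Capacity per unit length: φr_n = 0.75 × 0.6 × 70 × (0.707 × 0.3125) = 6.96 kip/in.
6.297 ≤ 6.96 → adequate.

f_max ≈ 6.3 kip/in; adequate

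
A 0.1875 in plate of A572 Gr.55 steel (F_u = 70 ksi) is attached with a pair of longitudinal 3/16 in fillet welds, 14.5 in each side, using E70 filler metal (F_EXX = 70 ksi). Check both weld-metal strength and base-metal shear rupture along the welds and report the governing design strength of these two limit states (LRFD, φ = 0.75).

φR_n ≈ 121 kips (weld metal governs)

t_e = 0.707 × 0.1875 = 0.1326 in; L = 29 in.
Weld metal: φR_n = 0.75 × 0.6 × 70 × 0.1326 × 29 = 121.1 kips.
Base metal (shear rupture): φR_n = 0.75 × 0.6 × 70 × 0.1875 × 29 = 171.3 kips.
Governing: weld metal.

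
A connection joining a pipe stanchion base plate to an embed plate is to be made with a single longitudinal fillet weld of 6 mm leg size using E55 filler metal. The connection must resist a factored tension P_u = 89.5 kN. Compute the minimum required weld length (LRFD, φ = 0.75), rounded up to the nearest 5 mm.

E55XX → F_EXX = 550 MPa.
Throat t_e = 0.707 × 6 = 4.242 mm.
φr_n = 0.75 × 0.6 × 550 × 4.242 × 10⁻³ = 1.05 kN/mm.
L_req = P_u / φr_n = 89.5 / 1.05 = 85.25 mm total.
Round up → use L = 90 mm.

L = 90 mm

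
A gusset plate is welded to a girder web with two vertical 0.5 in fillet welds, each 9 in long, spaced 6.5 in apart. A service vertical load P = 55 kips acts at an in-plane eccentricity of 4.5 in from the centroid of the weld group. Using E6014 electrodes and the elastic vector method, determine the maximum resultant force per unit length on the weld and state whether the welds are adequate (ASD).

f_max ≈ 6.67 kip/in; NOT adequate

E60XX → F_EXX = 60 ksi.
Total weld length L_w = 18 in. Treat welds as unit-width lines.
Polar moment about centroid: J = 2[d³/12 + d(b/2)²] = 2[9³/12 + 9×3.25²] = 311.6 in³.
Direct shear f_v = P/L_w = 55 / 18 = 3.056 kip/in (vertical).
Torsion M = P·e = 55 × 4.5 = 247.5 kip·in.
Critical point at (x, y) = (3.25, 4.5) from centroid. f_tx = M·y/J = 3.574 kip/in; f_ty = M·x/J = 2.581 kip/in.
Resultant f_max = √[f_tx² + (f_v + f_ty)²] = √[3.574² + (3.056 + 2.581)²] = 6.674 kip/in.
Capacity per unit length: r_n/Ω = (1/2.0) × 0.6 × 60 × (0.707 × 0.5) = 6.363 kip/in.
6.674 > 6.363 → NOT adequate.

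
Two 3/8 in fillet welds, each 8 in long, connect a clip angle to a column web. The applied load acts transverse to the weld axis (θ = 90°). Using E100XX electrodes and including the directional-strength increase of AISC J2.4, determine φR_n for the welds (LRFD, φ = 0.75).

φR_n ≈ 286 kips

E100XX → F_EXX = 100 ksi.
t_e = 0.707 × 0.375 = 0.2651 in; A_we = 0.2651 × 16 = 4.242 in².
Directional factor: 1.0 + 0.5 sin^1.5(90°) = 1.5.
F_nw = 0.6 × 100 × 1.5 = 90 ksi.
φR_n = 0.75 × 90 × 4.242 = 286.3 kips.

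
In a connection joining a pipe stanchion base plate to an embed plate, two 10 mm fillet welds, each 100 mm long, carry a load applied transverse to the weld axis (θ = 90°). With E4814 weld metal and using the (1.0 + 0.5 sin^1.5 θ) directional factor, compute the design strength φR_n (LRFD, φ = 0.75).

E48XX → F_EXX = 480 MPa.
t_e = 0.707 × 10 = 7.07 mm; A_we = 7.07 × 200 = 1414 mm².
Directional factor: 1.0 + 0.5 sin^1.5(90°) = 1.5.
F_nw = 0.6 × 480 × 1.5 = 432 MPa.
φR_n = 0.75 × 432 × 1414 × 10⁻³ = 458.1 kN.

φR_n ≈ 458 kN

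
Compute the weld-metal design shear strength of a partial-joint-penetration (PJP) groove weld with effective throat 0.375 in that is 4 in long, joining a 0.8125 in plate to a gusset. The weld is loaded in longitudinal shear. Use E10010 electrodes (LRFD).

φR_n ≈ 67.5 kip

E100XX → F_EXX = 100 ksi.
Effective throat (given) t_e = 0.375 in.
A_we = 0.375 × 4 = 1.5 in².
F_nw = 0.6 F_EXX = 60 ksi.
φR_n = 0.75 × 60 × 1.5 = 67.5 kip.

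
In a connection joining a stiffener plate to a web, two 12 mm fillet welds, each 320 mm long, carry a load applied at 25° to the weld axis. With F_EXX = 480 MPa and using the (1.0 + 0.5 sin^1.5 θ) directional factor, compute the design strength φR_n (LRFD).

t_e = 0.707 × 12 = 8.484 mm; A_we = 8.484 × 640 = 5430 mm².
Directional factor: 1.0 + 0.5 sin^1.5(25°) = 1.137.
F_nw = 0.6 × 480 × 1.137 = 327.6 MPa.
φR_n = 0.75 × 327.6 × 5430 × 10⁻³ = 1334 kN.

φR_n ≈ 1330 kN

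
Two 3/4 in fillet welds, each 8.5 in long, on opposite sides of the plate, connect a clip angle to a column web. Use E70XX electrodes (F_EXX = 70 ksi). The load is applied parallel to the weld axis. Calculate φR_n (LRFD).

Effective throat t_e = 0.707 × 0.75 = 0.5302 in.
Total length L = 17 in; A_we = 0.5302 × 17 = 9.014 in².
F_nw = 0.6 F_EXX = 0.6 × 70 = 42 ksi.
φR_n = 0.75 × 42 × 9.014 = 283.9 kips.

φR_n ≈ 284 kips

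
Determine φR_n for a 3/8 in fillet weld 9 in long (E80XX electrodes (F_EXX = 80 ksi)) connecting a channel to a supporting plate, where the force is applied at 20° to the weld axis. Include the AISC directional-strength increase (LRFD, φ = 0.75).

t_e = 0.707 × 0.375 = 0.2651 in; A_we = 0.2651 × 9 = 2.386 in².
Directional factor: 1.0 + 0.5 sin^1.5(20°) = 1.1.
F_nw = 0.6 × 80 × 1.1 = 52.8 ksi.
φR_n = 0.75 × 52.8 × 2.386 = 94.49 kip.

φR_n ≈ 94.5 kip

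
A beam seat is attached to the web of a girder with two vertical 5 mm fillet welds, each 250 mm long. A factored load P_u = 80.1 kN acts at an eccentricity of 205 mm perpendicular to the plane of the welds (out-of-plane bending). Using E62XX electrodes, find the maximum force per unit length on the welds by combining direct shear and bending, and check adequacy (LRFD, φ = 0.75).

f_max ≈ 804 N/mm; adequate

E62XX → F_EXX = 620 MPa.
L_w = 2 × 250 = 500 mm; section modulus (unit throat) S = 2 × L²/6 = 20830 mm².
Direct shear f_v = P/L_w = 80.1×10³/500 = 160.2 N/mm.
Moment M = P × e = 80.1×10³ × 205 = 16420000 N·mm; bending f_b = M/S = 788.2 N/mm.
f_max = √(f_v² + f_b²) = √(160.2² + 788.2²) = 804.3 N/mm.
φr_n = 0.75 × 0.6 × 620 × (0.707 × 5) = 986.3 N/mm → adequate.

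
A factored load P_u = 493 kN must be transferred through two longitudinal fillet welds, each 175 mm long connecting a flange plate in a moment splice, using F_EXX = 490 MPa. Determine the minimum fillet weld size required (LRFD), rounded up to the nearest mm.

w = 10 mm

Total weld length L = 350 mm.
Required throat t_e = P_u / (φ × 0.6 F_EXX × L) = 493 / (0.75 × 0.6 × 490 × 350 × 10⁻³) = 6.388 mm.
Required leg w = t_e / 0.707 = 9.035 mm → use 10 mm.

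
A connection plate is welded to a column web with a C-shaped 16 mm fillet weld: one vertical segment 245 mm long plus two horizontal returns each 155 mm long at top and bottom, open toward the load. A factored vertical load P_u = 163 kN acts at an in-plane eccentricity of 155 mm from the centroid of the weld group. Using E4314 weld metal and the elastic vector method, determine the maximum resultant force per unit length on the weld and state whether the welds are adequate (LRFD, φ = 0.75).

f_max ≈ 800 N/mm; adequate

E43XX → F_EXX = 430 MPa.
Total weld length L_w = 555 mm. Treat welds as unit-width lines.
Centroid: x̄ = 2×155×77.5 / 555 = 43.29 mm from the vertical weld.
Polar moment about centroid: J = I_x + I_y = [245³/12 + 2×155×122.5²] + [245×43.29² + 2(155³/12 + 155×34.21²)] = 7320000 mm³.
Direct shear f_v = P/L_w = 163×10³ / 555 = 293.7 N/mm (vertical).
Torsion M = P·e = 163×10³ × 155 = 25265000 N·mm.
Critical point at (x, y) = (111.7, 122.5) from centroid. f_tx = M·y/J = 422.8 N/mm; f_ty = M·x/J = 385.6 N/mm.
Resultant f_max = √[f_tx² + (f_v + f_ty)²] = √[422.8² + (293.7 + 385.6)²] = 800.1 N/mm.
Capacity per unit length: φr_n = 0.75 × 0.6 × 430 × (0.707 × 16) = 2189 N/mm.
800.1 ≤ 2189 → adequate.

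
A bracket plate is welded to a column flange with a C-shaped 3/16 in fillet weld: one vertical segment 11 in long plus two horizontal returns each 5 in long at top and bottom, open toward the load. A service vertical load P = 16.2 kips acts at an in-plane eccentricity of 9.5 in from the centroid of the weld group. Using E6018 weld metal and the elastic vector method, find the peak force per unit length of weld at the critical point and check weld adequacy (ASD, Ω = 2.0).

E60XX → F_EXX = 60 ksi.
Total weld length L_w = 21 in. Treat welds as unit-width lines.
Centroid: x̄ = 2×5×2.5 / 21 = 1.19 in from the vertical weld.
Polar moment about centroid: J = I_x + I_y = [11³/12 + 2×5×5.5²] + [11×1.19² + 2(5³/12 + 5×1.31²)] = 467 in³.
Direct shear f_v = P/L_w = 16.2 / 21 = 0.7714 kip/in (vertical).
Torsion M = P·e = 16.2 × 9.5 = 153.9 kip·in.
Critical point at (x, y) = (3.81, 5.5) from centroid. f_tx = M·y/J = 1.813 kip/in; f_ty = M·x/J = 1.255 kip/in.
Resultant f_max = √[f_tx² + (f_v + f_ty)²] = √[1.813² + (0.7714 + 1.255)²] = 2.719 kip/in.
Capacity per unit length: r_n/Ω = (1/2.0) × 0.6 × 60 × (0.707 × 0.1875) = 2.386 kip/in.
2.719 > 2.386 → NOT adequate.

f_max ≈ 2.72 kip/in; NOT adequate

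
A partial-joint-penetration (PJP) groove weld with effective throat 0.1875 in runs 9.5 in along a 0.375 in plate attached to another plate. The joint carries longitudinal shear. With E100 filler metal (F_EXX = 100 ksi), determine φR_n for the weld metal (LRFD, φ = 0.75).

φR_n ≈ 80.2 kip

Effective throat (given) t_e = 0.1875 in.
A_we = 0.1875 × 9.5 = 1.781 in².
F_nw = 0.6 F_EXX = 60 ksi.
φR_n = 0.75 × 60 × 1.781 = 80.16 kip.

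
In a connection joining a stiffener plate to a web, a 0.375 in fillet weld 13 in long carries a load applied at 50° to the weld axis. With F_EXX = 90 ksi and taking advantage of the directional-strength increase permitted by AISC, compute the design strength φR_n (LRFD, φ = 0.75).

t_e = 0.707 × 0.375 = 0.2651 in; A_we = 0.2651 × 13 = 3.447 in².
Directional factor: 1.0 + 0.5 sin^1.5(50°) = 1.335.
F_nw = 0.6 × 90 × 1.335 = 72.1 ksi.
φR_n = 0.75 × 72.1 × 3.447 = 186.4 kip.

φR_n ≈ 186 kip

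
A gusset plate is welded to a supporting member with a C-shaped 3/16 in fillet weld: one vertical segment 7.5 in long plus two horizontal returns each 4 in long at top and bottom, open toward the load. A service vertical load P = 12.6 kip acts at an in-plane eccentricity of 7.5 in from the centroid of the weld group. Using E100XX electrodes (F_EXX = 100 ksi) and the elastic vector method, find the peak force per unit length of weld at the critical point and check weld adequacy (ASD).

f_max ≈ 3.17 kip/in; adequate

Total weld length L_w = 15.5 in. Treat welds as unit-width lines.
Centroid: x̄ = 2×4×2 / 15.5 = 1.032 in from the vertical weld.
Polar moment about centroid: J = I_x + I_y = [7.5³/12 + 2×4×3.75²] + [7.5×1.032² + 2(4³/12 + 4×0.9677²)] = 173.8 in³.
Direct shear f_v = P/L_w = 12.6 / 15.5 = 0.8129 kip/in (vertical).
Torsion M = P·e = 12.6 × 7.5 = 94.5 kip·in.
Critical point at (x, y) = (2.968, 3.75) from centroid. f_tx = M·y/J = 2.039 kip/in; f_ty = M·x/J = 1.614 kip/in.
Resultant f_max = √[f_tx² + (f_v + f_ty)²] = √[2.039² + (0.8129 + 1.614)²] = 3.169 kip/in.
Capacity per unit length: r_n/Ω = (1/2.0) × 0.6 × 100 × (0.707 × 0.1875) = 3.977 kip/in.
3.169 ≤ 3.977 → adequate.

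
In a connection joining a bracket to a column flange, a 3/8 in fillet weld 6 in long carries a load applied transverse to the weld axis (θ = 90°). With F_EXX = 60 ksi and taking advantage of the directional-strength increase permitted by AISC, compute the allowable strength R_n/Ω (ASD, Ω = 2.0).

t_e = 0.707 × 0.375 = 0.2651 in; A_we = 0.2651 × 6 = 1.591 in².
Directional factor: 1.0 + 0.5 sin^1.5(90°) = 1.5.
F_nw = 0.6 × 60 × 1.5 = 54 ksi.
R_n/Ω = (54 × 1.591) / 2.0 = 42.95 kip.

R_n/Ω ≈ 43 kip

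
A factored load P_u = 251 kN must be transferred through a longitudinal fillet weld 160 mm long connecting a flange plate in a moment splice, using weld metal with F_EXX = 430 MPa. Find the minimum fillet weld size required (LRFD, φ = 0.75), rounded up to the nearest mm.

Total weld length L = 160 mm.
Required throat t_e = P_u / (φ × 0.6 F_EXX × L) = 251 / (0.75 × 0.6 × 430 × 160 × 10⁻³) = 8.107 mm.
Required leg w = t_e / 0.707 = 11.47 mm → use 12 mm.

w = 12 mm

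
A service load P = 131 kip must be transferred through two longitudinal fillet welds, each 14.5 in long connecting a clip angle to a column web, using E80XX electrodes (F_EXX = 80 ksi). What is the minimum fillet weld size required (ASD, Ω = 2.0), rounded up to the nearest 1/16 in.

Total weld length L = 29 in.
Required throat t_e = P × Ω / (0.6 F_EXX × L) = 131 × 2.0 / (0.6 × 80 × 29) = 0.1882 in.
Required leg w = t_e / 0.707 = 0.2662 in → use 5/16 in.

w = 5/16 in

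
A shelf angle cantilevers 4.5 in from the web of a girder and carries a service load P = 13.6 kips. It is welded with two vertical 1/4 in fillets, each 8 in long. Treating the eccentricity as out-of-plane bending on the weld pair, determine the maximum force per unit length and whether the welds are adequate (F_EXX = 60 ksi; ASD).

L_w = 2 × 8 = 16 in; section modulus (unit throat) S = 2 × L²/6 = 21.33 in².
Direct shear f_v = P/L_w = 13.6/16 = 0.85 kip/in.
Moment M = P × e = 13.6 × 4.5 = 61.2 kip·in; bending f_b = M/S = 2.869 kip/in.
f_max = √(f_v² + f_b²) = √(0.85² + 2.869²) = 2.992 kip/in.
r_n/Ω = (1/2.0) × 0.6 × 60 × (0.707 × 0.25) = 3.181 kip/in → adequate.

f_max ≈ 2.99 kip/in; adequate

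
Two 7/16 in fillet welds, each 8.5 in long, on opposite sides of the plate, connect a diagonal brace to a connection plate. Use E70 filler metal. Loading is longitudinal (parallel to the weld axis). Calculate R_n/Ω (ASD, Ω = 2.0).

E70XX → F_EXX = 70 ksi.
Effective throat t_e = 0.707 × 0.4375 = 0.3093 in.
Total length L = 17 in; A_we = 0.3093 × 17 = 5.258 in².
F_nw = 0.6 F_EXX = 0.6 × 70 = 42 ksi.
R_n = 42 × 5.258 = 220.8 kip; R_n/Ω = 220.8/2.0 = 110.4 kip.

R_n/Ω ≈ 110 kip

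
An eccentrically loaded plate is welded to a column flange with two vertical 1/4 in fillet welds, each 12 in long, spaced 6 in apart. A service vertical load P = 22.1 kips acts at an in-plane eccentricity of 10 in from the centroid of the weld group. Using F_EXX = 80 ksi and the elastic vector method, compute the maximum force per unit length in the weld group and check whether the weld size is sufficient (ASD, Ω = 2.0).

f_max ≈ 3.45 kip/in; adequate

Total weld length L_w = 24 in. Treat welds as unit-width lines.
Polar moment about centroid: J = 2[d³/12 + d(b/2)²] = 2[12³/12 + 12×3²] = 504 in³.
Direct shear f_v = P/L_w = 22.1 / 24 = 0.9208 kip/in (vertical).
Torsion M = P·e = 22.1 × 10 = 221 kip·in.
Critical point at (x, y) = (3, 6) from centroid. f_tx = M·y/J = 2.631 kip/in; f_ty = M·x/J = 1.315 kip/in.
Resultant f_max = √[f_tx² + (f_v + f_ty)²] = √[2.631² + (0.9208 + 1.315)²] = 3.453 kip/in.
Capacity per unit length: r_n/Ω = (1/2.0) × 0.6 × 80 × (0.707 × 0.25) = 4.242 kip/in.
3.453 ≤ 4.242 → adequate.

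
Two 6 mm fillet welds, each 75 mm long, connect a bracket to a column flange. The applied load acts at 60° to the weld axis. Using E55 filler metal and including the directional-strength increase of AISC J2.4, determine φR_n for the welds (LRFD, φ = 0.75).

φR_n ≈ 221 kN

E55XX → F_EXX = 550 MPa.
t_e = 0.707 × 6 = 4.242 mm; A_we = 4.242 × 150 = 636.3 mm².
Directional factor: 1.0 + 0.5 sin^1.5(60°) = 1.403.
F_nw = 0.6 × 550 × 1.403 = 463 MPa.
φR_n = 0.75 × 463 × 636.3 × 10⁻³ = 220.9 kN.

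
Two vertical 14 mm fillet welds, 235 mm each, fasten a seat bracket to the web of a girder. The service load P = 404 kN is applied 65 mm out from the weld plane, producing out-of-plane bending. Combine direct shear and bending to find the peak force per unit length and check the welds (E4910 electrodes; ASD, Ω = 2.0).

f_max ≈ 1670 N/mm; NOT adequate

E49XX → F_EXX = 490 MPa.
L_w = 2 × 235 = 470 mm; section modulus (unit throat) S = 2 × L²/6 = 18410 mm².
Direct shear f_v = P/L_w = 404×10³/470 = 859.6 N/mm.
Moment M = P × e = 404×10³ × 65 = 26260000 N·mm; bending f_b = M/S = 1427 N/mm.
f_max = √(f_v² + f_b²) = √(859.6² + 1427²) = 1665 N/mm.
r_n/Ω = (1/2.0) × 0.6 × 490 × (0.707 × 14) = 1455 N/mm → NOT adequate.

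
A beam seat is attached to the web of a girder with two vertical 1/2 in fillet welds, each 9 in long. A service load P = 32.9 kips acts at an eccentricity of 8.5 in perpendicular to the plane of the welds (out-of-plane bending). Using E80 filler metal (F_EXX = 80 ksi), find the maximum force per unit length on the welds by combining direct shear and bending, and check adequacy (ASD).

L_w = 2 × 9 = 18 in; section modulus (unit throat) S = 2 × L²/6 = 27 in².
Direct shear f_v = P/L_w = 32.9/18 = 1.828 kip/in.
Moment M = P × e = 32.9 × 8.5 = 279.65 kip·in; bending f_b = M/S = 10.36 kip/in.
f_max = √(f_v² + f_b²) = √(1.828² + 10.36²) = 10.52 kip/in.
r_n/Ω = (1/2.0) × 0.6 × 80 × (0.707 × 0.5) = 8.484 kip/in → NOT adequate.

f_max ≈ 10.5 kip/in; NOT adequate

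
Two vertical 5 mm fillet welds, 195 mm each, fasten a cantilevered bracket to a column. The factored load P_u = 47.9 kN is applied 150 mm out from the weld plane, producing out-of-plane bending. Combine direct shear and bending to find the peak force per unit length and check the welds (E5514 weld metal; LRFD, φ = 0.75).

f_max ≈ 580 N/mm; adequate

E55XX → F_EXX = 550 MPa.
L_w = 2 × 195 = 390 mm; section modulus (unit throat) S = 2 × L²/6 = 12680 mm².
Direct shear f_v = P/L_w = 47.9×10³/390 = 122.8 N/mm.
Moment M = P × e = 47.9×10³ × 150 = 7185000 N·mm; bending f_b = M/S = 566.9 N/mm.
f_max = √(f_v² + f_b²) = √(122.8² + 566.9²) = 580 N/mm.
φr_n = 0.75 × 0.6 × 550 × (0.707 × 5) = 874.9 N/mm → adequate.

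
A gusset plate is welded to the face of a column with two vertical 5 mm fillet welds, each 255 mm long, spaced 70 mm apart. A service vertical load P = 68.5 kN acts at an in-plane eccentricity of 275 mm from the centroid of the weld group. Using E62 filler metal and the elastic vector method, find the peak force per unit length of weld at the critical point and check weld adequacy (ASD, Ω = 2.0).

E62XX → F_EXX = 620 MPa.
Total weld length L_w = 510 mm. Treat welds as unit-width lines.
Polar moment about centroid: J = 2[d³/12 + d(b/2)²] = 2[255³/12 + 255×35²] = 3388000 mm³.
Direct shear f_v = P/L_w = 68.5×10³ / 510 = 134.3 N/mm (vertical).
Torsion M = P·e = 68.5×10³ × 275 = 18838000 N·mm.
Critical point at (x, y) = (35, 127.5) from centroid. f_tx = M·y/J = 708.8 N/mm; f_ty = M·x/J = 194.6 N/mm.
Resultant f_max = √[f_tx² + (f_v + f_ty)²] = √[708.8² + (134.3 + 194.6)²] = 781.4 N/mm.
Capacity per unit length: r_n/Ω = (1/2.0) × 0.6 × 620 × (0.707 × 5) = 657.5 N/mm.
781.4 > 657.5 → NOT adequate.

f_max ≈ 781 N/mm; NOT adequate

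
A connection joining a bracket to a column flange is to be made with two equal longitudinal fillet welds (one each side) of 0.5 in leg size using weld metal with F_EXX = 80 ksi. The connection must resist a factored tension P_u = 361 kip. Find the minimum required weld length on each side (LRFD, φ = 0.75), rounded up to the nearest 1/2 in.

Throat t_e = 0.707 × 0.5 = 0.3535 in.
φr_n = 0.75 × 0.6 × 80 × 0.3535 = 12.73 kip/in.
L_req = P_u / φr_n = 361 / 12.73 = 28.37 in total.
Per side: 28.37 / 2 = 14.18 in.
Round up → use L = 14.5 in on each side.

L = 14.5 in on each side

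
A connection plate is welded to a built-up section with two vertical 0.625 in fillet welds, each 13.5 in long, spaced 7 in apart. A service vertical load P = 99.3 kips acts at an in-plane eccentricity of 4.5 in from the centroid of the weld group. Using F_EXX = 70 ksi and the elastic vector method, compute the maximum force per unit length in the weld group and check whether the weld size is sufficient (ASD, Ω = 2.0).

Total weld length L_w = 27 in. Treat welds as unit-width lines.
Polar moment about centroid: J = 2[d³/12 + d(b/2)²] = 2[13.5³/12 + 13.5×3.5²] = 740.8 in³.
Direct shear f_v = P/L_w = 99.3 / 27 = 3.678 kip/in (vertical).
Torsion M = P·e = 99.3 × 4.5 = 446.85 kip·in.
Critical point at (x, y) = (3.5, 6.75) from centroid. f_tx = M·y/J = 4.072 kip/in; f_ty = M·x/J = 2.111 kip/in.
Resultant f_max = √[f_tx² + (f_v + f_ty)²] = √[4.072² + (3.678 + 2.111)²] = 7.077 kip/in.
Capacity per unit length: r_n/Ω = (1/2.0) × 0.6 × 70 × (0.707 × 0.625) = 9.279 kip/in.
7.077 ≤ 9.279 → adequate.

f_max ≈ 7.08 kip/in; adequate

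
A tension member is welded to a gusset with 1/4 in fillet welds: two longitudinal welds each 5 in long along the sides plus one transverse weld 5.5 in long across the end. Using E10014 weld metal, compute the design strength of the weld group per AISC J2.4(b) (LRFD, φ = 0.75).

φR_n ≈ 133 kips

E100XX → F_EXX = 100 ksi.
t_e = 0.707 × 0.25 = 0.1767 in.
R_nwl = 0.6 × 100 × 0.1767 × 10 = 106 kips (longitudinal, 2 welds).
R_nwt = 0.6 × 100 × 0.1767 × 5.5 = 58.33 kips (transverse, base value).
(i) R_nwl + R_nwt = 164.4 kips; (ii) 0.85 R_nwl + 1.5 R_nwt = 177.6 kips.
R_n = max = 177.6 kips [governs: (ii)]; φR_n = 133.2 kips.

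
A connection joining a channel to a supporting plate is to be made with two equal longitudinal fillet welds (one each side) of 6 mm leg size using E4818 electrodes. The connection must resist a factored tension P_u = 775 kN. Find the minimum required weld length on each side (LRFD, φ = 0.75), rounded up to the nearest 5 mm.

E48XX → F_EXX = 480 MPa.
Throat t_e = 0.707 × 6 = 4.242 mm.
φr_n = 0.75 × 0.6 × 480 × 4.242 × 10⁻³ = 0.9163 kN/mm.
L_req = P_u / φr_n = 775 / 0.9163 = 845.8 mm total.
Per side: 845.8 / 2 = 422.9 mm.
Round up → use L = 425 mm on each side.

L = 425 mm on each side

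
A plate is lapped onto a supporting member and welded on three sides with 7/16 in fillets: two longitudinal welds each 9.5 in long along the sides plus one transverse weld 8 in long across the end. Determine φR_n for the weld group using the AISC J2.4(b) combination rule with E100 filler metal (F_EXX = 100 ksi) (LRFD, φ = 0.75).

t_e = 0.707 × 0.4375 = 0.3093 in.
R_nwl = 0.6 × 100 × 0.3093 × 19 = 352.6 kip (longitudinal, 2 welds).
R_nwt = 0.6 × 100 × 0.3093 × 8 = 148.5 kip (transverse, base value).
(i) R_nwl + R_nwt = 501.1 kip; (ii) 0.85 R_nwl + 1.5 R_nwt = 522.4 kip.
R_n = max = 522.4 kip [governs: (ii)]; φR_n = 391.8 kip.

φR_n ≈ 392 kip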